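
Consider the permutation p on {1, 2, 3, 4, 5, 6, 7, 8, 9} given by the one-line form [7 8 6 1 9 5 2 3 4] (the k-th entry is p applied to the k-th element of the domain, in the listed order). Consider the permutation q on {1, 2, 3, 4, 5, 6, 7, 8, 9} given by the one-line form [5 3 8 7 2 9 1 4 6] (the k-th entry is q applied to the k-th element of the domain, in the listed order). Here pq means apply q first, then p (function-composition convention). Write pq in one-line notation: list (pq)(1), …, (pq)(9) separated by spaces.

9 6 3 2 8 4 7 1 5

(pq)(x) = p(q(x)). Computing each image: p(q(1)) = p(5) = 9, p(q(2)) = p(3) = 6, p(q(3)) = p(8) = 3, p(q(4)) = p(7) = 2, p(q(5)) = p(2) = 8, p(q(6)) = p(9) = 4, p(q(7)) = p(1) = 7, p(q(8)) = p(4) = 1, p(q(9)) = p(6) = 5.
Hence pq = [9 6 3 2 8 4 7 1 5].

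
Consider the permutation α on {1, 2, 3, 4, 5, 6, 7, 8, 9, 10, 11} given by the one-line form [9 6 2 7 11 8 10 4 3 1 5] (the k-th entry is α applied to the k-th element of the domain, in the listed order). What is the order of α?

18

Decomposing into disjoint cycles gives cycle lengths 9, 2.
The order is lcm(9, 2) = 18.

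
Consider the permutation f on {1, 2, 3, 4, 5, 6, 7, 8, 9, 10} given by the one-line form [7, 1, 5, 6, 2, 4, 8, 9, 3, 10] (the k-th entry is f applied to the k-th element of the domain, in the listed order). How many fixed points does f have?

The fixed points (elements with f(x) = x) are {10}, so there is 1.

1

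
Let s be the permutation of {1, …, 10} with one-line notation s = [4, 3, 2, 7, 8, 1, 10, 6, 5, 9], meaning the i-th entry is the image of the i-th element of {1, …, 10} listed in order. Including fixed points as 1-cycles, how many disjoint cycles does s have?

2

The cycle decomposition is (1 4 7 10 9 5 8 6)(2 3), which has 2 cycles (counting 1-cycles).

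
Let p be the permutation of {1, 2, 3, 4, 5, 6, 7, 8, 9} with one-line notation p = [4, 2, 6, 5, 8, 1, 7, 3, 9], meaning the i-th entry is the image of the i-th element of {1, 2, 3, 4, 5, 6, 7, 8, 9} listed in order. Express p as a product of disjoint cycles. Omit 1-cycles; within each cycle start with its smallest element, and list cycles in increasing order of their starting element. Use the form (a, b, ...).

(1, 4, 5, 8, 3, 6)

Start at 1 and follow images: 1 → 4 → 5 → 8 → 3 → 6 → 1, giving the cycle (1, 4, 5, 8, 3, 6).
Continuing from each remaining unvisited element yields (1, 4, 5, 8, 3, 6).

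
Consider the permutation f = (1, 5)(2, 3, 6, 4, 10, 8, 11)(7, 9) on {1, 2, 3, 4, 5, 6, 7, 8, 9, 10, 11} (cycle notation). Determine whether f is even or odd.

The cycle lengths are 7, 2, 2.
A cycle of length ℓ contributes ℓ−1 transpositions, so f is a product of 6 + 1 + 1 = 8 transpositions — even.

even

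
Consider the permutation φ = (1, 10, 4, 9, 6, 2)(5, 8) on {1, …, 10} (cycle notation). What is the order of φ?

6

The disjoint cycles have lengths 6, 2, 1, 1.
Since disjoint cycles commute, ord(φ) = lcm(6, 2) = 6.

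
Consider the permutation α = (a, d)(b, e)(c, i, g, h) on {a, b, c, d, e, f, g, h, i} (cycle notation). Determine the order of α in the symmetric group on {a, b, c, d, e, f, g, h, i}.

The disjoint cycles have lengths 4, 2, 2, 1.
The order of α is the least common multiple of its cycle lengths: lcm(4, 2, 2) = 4.

4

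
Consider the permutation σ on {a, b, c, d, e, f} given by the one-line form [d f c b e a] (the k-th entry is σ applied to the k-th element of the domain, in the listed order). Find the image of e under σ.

e

e is element number 5 of the domain, and entry number 5 of the one-line form is e, so σ(e) = e.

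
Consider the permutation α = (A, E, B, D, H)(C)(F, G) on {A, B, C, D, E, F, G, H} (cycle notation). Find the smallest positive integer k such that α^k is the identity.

The cycle type of α is (5, 2, 1).
Since disjoint cycles commute, ord(α) = lcm(5, 2) = 10.

10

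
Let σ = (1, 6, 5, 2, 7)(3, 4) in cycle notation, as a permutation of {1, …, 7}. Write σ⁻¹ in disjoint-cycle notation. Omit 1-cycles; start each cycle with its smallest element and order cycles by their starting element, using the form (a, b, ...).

(1, 7, 2, 5, 6)(3, 4)

Inverting a permutation written in cycle notation just reverses the order within every cycle.
Reversing each cycle of σ and rotating so the smallest element leads gives (1, 7, 2, 5, 6)(3, 4).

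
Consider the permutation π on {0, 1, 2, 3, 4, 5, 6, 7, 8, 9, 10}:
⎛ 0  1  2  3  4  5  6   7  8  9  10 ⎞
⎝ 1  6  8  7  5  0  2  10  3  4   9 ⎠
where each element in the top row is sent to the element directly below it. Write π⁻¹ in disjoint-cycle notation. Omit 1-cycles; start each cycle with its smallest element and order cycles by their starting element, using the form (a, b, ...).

(0, 5, 4, 9, 10, 7, 3, 8, 2, 6, 1)

First write π in disjoint cycles: (0, 1, 6, 2, 8, 3, 7, 10, 9, 4, 5).
Reversing each cycle (and rotating so the smallest element leads) gives π⁻¹ = (0, 5, 4, 9, 10, 7, 3, 8, 2, 6, 1).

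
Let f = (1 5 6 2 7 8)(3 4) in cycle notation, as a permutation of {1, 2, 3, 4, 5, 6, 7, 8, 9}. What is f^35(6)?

5

6 lies in the 6-cycle (1 5 6 2 7 8).
On a 6-cycle, f^6 is the identity, so f^35 = f^5 there (35 ≡ 5 mod 6).
Advancing 5 steps from 6: 6 → 2 → 7 → 8 → 1 → 5.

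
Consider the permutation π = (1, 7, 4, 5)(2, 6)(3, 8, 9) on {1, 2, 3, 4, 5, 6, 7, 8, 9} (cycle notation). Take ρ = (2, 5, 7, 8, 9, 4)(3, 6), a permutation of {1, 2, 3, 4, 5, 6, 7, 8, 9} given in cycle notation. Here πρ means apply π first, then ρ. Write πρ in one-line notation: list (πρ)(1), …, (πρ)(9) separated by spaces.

(πρ)(x) = ρ(π(x)). Computing each image: ρ(π(1)) = ρ(7) = 8, ρ(π(2)) = ρ(6) = 3, ρ(π(3)) = ρ(8) = 9, ρ(π(4)) = ρ(5) = 7, ρ(π(5)) = ρ(1) = 1, ρ(π(6)) = ρ(2) = 5, ρ(π(7)) = ρ(4) = 2, ρ(π(8)) = ρ(9) = 4, ρ(π(9)) = ρ(3) = 6.
Hence πρ = [8 3 9 7 1 5 2 4 6].

8 3 9 7 1 5 2 4 6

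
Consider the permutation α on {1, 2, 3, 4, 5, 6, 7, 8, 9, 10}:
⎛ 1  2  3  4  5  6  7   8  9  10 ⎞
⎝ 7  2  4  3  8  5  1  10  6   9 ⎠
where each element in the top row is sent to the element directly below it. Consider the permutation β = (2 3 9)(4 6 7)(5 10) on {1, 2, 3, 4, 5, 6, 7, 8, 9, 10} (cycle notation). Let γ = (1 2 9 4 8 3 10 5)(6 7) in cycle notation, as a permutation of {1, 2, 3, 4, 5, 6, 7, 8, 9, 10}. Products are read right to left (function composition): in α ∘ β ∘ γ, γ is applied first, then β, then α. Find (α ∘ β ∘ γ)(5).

(α ∘ β ∘ γ)(5) = α(β(γ(5))). γ(5) = 1, then β(1) = 1, then α(1) = 7, so the result is 7.

7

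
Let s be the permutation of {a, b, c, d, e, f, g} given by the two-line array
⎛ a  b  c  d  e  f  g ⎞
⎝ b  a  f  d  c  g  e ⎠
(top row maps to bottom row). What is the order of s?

The disjoint-cycle form of s has cycle lengths 4, 2, 1.
Since disjoint cycles commute, ord(s) = lcm(4, 2) = 4.

4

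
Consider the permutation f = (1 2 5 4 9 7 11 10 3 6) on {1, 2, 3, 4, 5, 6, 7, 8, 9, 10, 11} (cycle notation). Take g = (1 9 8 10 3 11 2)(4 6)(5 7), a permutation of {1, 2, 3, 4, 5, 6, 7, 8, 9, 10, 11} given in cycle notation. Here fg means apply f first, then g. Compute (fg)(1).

1

(fg)(1) = g(f(1)). f(1) = 2, then g(2) = 1. So (fg)(1) = 1.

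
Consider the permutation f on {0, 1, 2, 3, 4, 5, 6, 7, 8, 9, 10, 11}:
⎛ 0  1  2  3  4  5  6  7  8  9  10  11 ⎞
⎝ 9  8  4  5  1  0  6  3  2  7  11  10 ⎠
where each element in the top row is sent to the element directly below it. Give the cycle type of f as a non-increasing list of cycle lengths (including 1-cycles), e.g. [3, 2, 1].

The disjoint cycles are (0 9 7 3 5)(1 8 2 4)(6)(10 11), with lengths 5, 4, 2, 1 in non-increasing order.

[5, 4, 2, 1]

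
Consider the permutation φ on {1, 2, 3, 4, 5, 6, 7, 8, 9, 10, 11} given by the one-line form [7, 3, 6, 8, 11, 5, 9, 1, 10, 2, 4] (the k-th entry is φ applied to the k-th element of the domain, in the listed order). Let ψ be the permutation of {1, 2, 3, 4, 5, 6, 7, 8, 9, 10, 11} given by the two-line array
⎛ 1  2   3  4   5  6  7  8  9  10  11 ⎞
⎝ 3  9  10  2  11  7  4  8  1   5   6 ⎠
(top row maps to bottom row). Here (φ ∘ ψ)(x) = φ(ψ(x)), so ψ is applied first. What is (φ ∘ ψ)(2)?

(φ ∘ ψ)(2) = φ(ψ(2)). ψ(2) = 9, then φ(9) = 10. So (φ ∘ ψ)(2) = 10.

10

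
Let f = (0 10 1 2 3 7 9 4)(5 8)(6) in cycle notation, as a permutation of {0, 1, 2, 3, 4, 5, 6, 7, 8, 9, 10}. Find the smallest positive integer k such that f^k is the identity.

The cycle type of f is (8, 2, 1).
Since disjoint cycles commute, ord(f) = lcm(8, 2) = 8.

8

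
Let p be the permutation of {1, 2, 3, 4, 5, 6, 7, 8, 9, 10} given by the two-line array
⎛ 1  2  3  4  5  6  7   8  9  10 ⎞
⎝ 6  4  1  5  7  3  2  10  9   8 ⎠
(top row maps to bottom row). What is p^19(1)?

6

Tracing 1 → 6 → … returns to 1 after 3 steps, so 1 lies in a 3-cycle (1 6 3).
Powers repeat with period 3 on this cycle, and 19 mod 3 = 1, so p^19(1) = p^1(1).
Advancing 1 step from 1: 1 → 6.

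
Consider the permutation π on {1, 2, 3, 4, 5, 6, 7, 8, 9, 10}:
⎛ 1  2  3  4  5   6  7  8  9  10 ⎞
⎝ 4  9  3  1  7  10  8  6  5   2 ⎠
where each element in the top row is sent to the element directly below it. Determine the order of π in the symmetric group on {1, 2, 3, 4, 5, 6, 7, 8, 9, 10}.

14

Writing π as disjoint cycles, the cycle lengths are 7, 2, 1.
The order is lcm(7, 2) = 14.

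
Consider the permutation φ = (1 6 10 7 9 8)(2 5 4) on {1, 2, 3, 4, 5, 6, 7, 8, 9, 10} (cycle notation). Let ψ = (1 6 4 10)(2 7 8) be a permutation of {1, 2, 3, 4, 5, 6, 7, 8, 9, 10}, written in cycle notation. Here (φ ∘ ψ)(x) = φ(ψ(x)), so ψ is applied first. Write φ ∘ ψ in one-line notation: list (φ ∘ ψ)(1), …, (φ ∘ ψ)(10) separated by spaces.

10 9 3 7 4 2 1 5 8 6

(φ ∘ ψ)(x) = φ(ψ(x)). Computing each image: φ(ψ(1)) = φ(6) = 10, φ(ψ(2)) = φ(7) = 9, φ(ψ(3)) = φ(3) = 3, φ(ψ(4)) = φ(10) = 7, φ(ψ(5)) = φ(5) = 4, φ(ψ(6)) = φ(4) = 2, φ(ψ(7)) = φ(8) = 1, φ(ψ(8)) = φ(2) = 5, φ(ψ(9)) = φ(9) = 8, φ(ψ(10)) = φ(1) = 6.
Hence φ ∘ ψ = [10 9 3 7 4 2 1 5 8 6].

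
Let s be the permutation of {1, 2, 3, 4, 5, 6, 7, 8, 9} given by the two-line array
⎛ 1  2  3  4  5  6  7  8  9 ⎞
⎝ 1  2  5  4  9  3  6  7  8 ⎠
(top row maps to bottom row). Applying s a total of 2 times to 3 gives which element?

9

Tracing 3 → 5 → … returns to 3 after 6 steps, so 3 lies in a 6-cycle (3, 5, 9, 8, 7, 6).
Advancing 2 steps from 3: 3 → 5 → 9.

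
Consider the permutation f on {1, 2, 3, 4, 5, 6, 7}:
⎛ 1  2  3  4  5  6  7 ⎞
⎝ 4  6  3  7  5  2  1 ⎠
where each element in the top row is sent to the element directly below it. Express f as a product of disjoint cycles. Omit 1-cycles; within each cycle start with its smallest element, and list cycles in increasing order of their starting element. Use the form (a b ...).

Iterating f from 1 gives 1 → 4 → 7 → 1; that is the 3-cycle (1 4 7).
Repeating from the next unused element and collecting all non-trivial cycles gives (1 4 7)(2 6).

(1 4 7)(2 6)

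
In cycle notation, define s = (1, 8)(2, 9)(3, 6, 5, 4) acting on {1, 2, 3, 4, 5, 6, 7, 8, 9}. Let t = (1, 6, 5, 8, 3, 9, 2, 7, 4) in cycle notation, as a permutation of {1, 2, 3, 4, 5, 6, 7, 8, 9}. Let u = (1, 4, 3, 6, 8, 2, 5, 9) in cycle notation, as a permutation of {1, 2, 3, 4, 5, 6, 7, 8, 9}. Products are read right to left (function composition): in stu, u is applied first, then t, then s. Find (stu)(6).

Chase 6: u(6) = 8; t(8) = 3; s(3) = 6. Hence (stu)(6) = 6.

6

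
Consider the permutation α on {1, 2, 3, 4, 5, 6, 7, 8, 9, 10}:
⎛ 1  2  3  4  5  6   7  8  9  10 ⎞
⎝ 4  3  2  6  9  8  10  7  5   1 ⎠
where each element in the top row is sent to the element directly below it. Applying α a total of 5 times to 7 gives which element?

8

Tracing 7 → 10 → … returns to 7 after 6 steps, so 7 lies in a 6-cycle (1 4 6 8 7 10).
Advancing 5 steps from 7: 7 → 10 → 1 → 4 → 6 → 8.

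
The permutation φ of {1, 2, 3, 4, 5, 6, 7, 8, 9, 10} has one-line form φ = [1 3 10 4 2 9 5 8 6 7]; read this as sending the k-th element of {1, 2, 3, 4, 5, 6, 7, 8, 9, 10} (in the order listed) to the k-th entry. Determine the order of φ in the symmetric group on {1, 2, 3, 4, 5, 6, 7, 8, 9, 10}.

Decomposing into disjoint cycles gives cycle lengths 5, 2, 1, 1, 1.
The order is lcm(5, 2) = 10.

10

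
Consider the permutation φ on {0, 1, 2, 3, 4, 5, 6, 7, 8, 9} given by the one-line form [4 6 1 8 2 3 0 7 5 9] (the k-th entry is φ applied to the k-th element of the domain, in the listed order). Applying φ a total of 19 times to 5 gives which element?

Tracing 5 → 3 → … returns to 5 after 3 steps, so 5 lies in a 3-cycle (3, 8, 5).
Powers repeat with period 3 on this cycle, and 19 mod 3 = 1, so φ^19(5) = φ^1(5).
Stepping 1 place around the cycle: 5 → 3.

3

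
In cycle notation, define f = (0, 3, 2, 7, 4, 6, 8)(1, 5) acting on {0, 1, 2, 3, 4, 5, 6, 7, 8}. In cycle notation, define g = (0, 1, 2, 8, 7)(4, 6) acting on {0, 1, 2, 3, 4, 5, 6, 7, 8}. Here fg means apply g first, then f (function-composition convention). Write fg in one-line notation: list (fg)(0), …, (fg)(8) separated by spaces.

5 7 0 2 8 1 6 3 4

For each element, apply g then f: 0 → 1 → 5; 1 → 2 → 7; 2 → 8 → 0; 3 → 3 → 2; 4 → 6 → 8; 5 → 5 → 1; 6 → 4 → 6; 7 → 0 → 3; 8 → 7 → 4.
Collecting the images, fg = [5 7 0 2 8 1 6 3 4].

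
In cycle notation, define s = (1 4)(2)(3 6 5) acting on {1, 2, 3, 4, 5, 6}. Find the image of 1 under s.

4

Within (1 4), 1 ↦ 4.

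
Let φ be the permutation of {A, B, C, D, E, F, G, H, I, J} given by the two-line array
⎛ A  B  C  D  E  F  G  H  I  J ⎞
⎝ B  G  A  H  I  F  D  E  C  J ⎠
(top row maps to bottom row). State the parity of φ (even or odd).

odd

In disjoint-cycle form the cycle lengths are 8, 1, 1.
A cycle of length ℓ contributes ℓ−1 transpositions, so φ is a product of 7 transpositions — odd.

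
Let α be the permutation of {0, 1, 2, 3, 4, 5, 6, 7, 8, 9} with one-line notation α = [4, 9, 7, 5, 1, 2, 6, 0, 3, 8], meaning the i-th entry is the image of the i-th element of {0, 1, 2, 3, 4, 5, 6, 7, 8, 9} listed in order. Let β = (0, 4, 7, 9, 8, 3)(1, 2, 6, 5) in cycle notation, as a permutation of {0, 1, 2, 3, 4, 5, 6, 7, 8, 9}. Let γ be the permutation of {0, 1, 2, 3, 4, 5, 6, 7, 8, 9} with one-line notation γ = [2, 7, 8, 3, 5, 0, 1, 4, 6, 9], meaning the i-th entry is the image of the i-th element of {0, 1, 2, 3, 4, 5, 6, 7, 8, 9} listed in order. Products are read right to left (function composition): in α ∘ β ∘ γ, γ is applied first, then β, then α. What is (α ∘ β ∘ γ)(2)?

5

Apply the permutations in order: γ(2) = 8, then β(8) = 3, then α(3) = 5. So (α ∘ β ∘ γ)(2) = 5.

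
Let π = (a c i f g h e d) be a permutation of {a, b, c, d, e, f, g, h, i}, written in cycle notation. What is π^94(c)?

c lies in the 8-cycle (a c i f g h e d).
Powers repeat with period 8 on this cycle, and 94 mod 8 = 6, so π^94(c) = π^6(c).
Advancing 6 steps from c: c → i → f → g → h → e → d.

d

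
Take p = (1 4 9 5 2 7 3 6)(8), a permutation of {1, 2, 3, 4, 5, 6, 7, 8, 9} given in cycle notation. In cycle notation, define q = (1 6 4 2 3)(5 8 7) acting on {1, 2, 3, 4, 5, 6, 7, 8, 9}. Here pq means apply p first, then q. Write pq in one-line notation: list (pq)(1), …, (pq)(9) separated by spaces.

(pq)(x) = q(p(x)). Computing each image: q(p(1)) = q(4) = 2, q(p(2)) = q(7) = 5, q(p(3)) = q(6) = 4, q(p(4)) = q(9) = 9, q(p(5)) = q(2) = 3, q(p(6)) = q(1) = 6, q(p(7)) = q(3) = 1, q(p(8)) = q(8) = 7, q(p(9)) = q(5) = 8.
Hence pq = [2 5 4 9 3 6 1 7 8].

2 5 4 9 3 6 1 7 8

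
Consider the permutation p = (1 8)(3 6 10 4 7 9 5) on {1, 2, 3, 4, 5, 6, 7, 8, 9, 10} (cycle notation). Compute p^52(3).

4

3 lies in the 7-cycle (3 6 10 4 7 9 5).
On a 7-cycle, p^7 is the identity, so p^52 = p^3 there (52 ≡ 3 mod 7).
Advancing 3 steps from 3: 3 → 6 → 10 → 4.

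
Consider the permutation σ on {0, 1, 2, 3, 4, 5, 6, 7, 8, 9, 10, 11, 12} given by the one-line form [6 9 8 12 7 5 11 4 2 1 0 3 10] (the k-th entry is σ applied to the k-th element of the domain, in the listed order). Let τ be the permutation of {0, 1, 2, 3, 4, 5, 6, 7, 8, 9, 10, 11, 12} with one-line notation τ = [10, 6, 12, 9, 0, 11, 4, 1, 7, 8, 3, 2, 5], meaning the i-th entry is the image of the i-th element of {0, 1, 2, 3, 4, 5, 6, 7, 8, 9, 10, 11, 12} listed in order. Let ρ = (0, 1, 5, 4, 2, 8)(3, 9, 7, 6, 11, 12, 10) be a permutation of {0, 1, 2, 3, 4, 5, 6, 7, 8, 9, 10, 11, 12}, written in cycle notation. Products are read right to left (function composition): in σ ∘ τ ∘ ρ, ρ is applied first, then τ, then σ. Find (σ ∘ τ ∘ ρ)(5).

6

Chase 5: ρ(5) = 4; τ(4) = 0; σ(0) = 6. Hence (σ ∘ τ ∘ ρ)(5) = 6.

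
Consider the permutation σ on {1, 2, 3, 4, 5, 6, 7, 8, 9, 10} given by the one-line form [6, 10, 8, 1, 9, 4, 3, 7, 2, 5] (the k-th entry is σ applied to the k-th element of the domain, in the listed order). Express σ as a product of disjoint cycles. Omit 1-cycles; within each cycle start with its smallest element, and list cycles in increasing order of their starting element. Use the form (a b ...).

(1 6 4)(2 10 5 9)(3 8 7)

Start at 1 and follow images: 1 → 6 → 4 → 1, giving the cycle (1 6 4).
Continuing from each remaining unvisited element yields (1 6 4)(2 10 5 9)(3 8 7).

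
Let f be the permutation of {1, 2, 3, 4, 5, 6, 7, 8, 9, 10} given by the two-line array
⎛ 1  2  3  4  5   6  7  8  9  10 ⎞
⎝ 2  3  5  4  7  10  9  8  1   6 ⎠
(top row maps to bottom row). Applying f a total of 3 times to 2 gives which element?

7

Tracing 2 → 3 → … returns to 2 after 6 steps, so 2 lies in a 6-cycle (1 2 3 5 7 9).
Stepping 3 places around the cycle: 2 → 3 → 5 → 7.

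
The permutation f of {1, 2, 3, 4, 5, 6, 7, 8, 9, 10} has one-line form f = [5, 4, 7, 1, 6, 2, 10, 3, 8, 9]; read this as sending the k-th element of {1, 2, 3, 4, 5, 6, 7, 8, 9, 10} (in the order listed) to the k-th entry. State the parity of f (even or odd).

even

In disjoint-cycle form the cycle lengths are 5, 5.
A cycle is odd iff its length is even; f has 0 even-length cycles, so sgn(f) = (−1)^0 and f is even.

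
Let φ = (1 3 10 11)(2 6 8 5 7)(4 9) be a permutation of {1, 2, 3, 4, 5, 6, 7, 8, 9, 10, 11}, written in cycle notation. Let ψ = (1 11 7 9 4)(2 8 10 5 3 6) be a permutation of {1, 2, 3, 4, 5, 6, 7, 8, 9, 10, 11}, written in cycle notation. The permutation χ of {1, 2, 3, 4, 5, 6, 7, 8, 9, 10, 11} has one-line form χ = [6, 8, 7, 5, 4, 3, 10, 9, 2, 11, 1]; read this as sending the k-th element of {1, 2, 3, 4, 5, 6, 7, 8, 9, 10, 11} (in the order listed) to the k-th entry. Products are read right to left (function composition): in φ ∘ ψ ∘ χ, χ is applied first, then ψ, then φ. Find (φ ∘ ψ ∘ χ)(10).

(φ ∘ ψ ∘ χ)(10) = φ(ψ(χ(10))). χ(10) = 11, then ψ(11) = 7, then φ(7) = 2, so the result is 2.

2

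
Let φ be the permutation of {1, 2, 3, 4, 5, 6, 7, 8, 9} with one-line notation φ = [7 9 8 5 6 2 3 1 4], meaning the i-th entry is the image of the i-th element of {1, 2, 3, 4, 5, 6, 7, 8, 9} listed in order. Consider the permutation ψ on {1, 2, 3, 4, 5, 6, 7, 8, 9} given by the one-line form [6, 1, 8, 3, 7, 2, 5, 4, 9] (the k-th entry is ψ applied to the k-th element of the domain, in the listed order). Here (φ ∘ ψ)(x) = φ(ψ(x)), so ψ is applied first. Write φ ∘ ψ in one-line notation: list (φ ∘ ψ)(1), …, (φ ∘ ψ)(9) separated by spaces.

(φ ∘ ψ)(x) = φ(ψ(x)). Computing each image: φ(ψ(1)) = φ(6) = 2, φ(ψ(2)) = φ(1) = 7, φ(ψ(3)) = φ(8) = 1, φ(ψ(4)) = φ(3) = 8, φ(ψ(5)) = φ(7) = 3, φ(ψ(6)) = φ(2) = 9, φ(ψ(7)) = φ(5) = 6, φ(ψ(8)) = φ(4) = 5, φ(ψ(9)) = φ(9) = 4.
Hence φ ∘ ψ = [2 7 1 8 3 9 6 5 4].

2 7 1 8 3 9 6 5 4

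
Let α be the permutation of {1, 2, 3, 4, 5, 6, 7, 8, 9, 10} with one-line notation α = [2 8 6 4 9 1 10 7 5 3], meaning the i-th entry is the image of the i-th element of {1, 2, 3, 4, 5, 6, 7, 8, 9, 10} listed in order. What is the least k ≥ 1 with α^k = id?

The disjoint-cycle form of α has cycle lengths 7, 2, 1.
The order is lcm(7, 2) = 14.

14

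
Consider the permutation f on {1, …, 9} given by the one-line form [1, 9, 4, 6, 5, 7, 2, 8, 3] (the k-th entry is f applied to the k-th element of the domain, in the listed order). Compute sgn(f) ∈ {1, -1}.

-1

In disjoint-cycle form the cycle lengths are 6, 1, 1, 1.
A cycle of length ℓ contributes ℓ−1 transpositions, so f is a product of 5 transpositions — odd.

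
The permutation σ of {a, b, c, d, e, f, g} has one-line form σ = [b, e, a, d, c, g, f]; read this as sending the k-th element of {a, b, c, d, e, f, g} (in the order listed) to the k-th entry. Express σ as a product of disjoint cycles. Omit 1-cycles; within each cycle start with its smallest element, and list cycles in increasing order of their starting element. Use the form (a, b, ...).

Start at a and follow images: a → b → e → c → a, giving the cycle (a, b, e, c).
Repeating from the next unused element and collecting all non-trivial cycles gives (a, b, e, c)(f, g).

(a, b, e, c)(f, g)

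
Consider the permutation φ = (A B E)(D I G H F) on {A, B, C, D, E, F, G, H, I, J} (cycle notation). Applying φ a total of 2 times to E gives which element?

E lies in the 3-cycle (A B E).
Advancing 2 steps from E: E → A → B.

B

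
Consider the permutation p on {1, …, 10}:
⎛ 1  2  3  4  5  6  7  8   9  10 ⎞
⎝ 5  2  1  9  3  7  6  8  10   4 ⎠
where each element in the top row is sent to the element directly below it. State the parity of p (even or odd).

odd

In disjoint-cycle form the cycle lengths are 3, 3, 2, 1, 1.
A cycle is odd iff its length is even; p has 1 even-length cycle, so sgn(p) = (−1)^1 and p is odd.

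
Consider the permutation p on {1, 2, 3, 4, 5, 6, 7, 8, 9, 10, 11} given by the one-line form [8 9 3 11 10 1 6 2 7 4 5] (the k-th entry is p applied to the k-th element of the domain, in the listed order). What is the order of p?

Decomposing into disjoint cycles gives cycle lengths 6, 4, 1.
The order of p is the least common multiple of its cycle lengths: lcm(6, 4) = 12.

12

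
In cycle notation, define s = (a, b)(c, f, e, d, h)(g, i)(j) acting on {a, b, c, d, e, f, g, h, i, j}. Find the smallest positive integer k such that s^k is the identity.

The cycle type of s is (5, 2, 2, 1).
The order is lcm(5, 2, 2) = 10.

10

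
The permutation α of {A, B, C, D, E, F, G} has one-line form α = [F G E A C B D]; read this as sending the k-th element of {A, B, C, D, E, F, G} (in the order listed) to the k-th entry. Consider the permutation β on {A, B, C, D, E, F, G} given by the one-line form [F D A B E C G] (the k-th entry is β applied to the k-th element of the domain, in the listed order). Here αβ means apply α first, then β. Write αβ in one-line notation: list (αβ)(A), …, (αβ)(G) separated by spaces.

C G E F A D B

For each element, apply α then β: A → F → C; B → G → G; C → E → E; D → A → F; E → C → A; F → B → D; G → D → B.
Collecting the images, αβ = [C G E F A D B].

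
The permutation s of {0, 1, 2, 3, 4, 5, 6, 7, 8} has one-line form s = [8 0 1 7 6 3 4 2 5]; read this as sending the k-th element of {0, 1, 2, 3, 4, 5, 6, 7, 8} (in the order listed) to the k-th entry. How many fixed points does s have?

No element satisfies s(x) = x, so there are 0 fixed points.

0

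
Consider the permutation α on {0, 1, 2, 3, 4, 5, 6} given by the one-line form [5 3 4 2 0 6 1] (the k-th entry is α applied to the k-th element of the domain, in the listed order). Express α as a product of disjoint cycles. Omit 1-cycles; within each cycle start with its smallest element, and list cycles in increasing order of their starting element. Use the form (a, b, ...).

(0, 5, 6, 1, 3, 2, 4)

Start at 0 and follow images: 0 → 5 → 6 → 1 → 3 → 2 → 4 → 0, giving the cycle (0, 5, 6, 1, 3, 2, 4).
Repeating from the next unused element and collecting all non-trivial cycles gives (0, 5, 6, 1, 3, 2, 4).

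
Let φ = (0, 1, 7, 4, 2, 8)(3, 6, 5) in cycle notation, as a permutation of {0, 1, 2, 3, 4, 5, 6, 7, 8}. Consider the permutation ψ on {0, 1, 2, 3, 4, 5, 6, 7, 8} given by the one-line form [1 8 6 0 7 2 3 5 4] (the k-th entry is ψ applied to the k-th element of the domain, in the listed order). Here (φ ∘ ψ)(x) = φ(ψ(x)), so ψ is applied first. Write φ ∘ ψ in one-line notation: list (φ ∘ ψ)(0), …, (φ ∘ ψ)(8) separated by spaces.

7 0 5 1 4 8 6 3 2

(φ ∘ ψ)(x) = φ(ψ(x)). Computing each image: φ(ψ(0)) = φ(1) = 7, φ(ψ(1)) = φ(8) = 0, φ(ψ(2)) = φ(6) = 5, φ(ψ(3)) = φ(0) = 1, φ(ψ(4)) = φ(7) = 4, φ(ψ(5)) = φ(2) = 8, φ(ψ(6)) = φ(3) = 6, φ(ψ(7)) = φ(5) = 3, φ(ψ(8)) = φ(4) = 2.
Hence φ ∘ ψ = [7 0 5 1 4 8 6 3 2].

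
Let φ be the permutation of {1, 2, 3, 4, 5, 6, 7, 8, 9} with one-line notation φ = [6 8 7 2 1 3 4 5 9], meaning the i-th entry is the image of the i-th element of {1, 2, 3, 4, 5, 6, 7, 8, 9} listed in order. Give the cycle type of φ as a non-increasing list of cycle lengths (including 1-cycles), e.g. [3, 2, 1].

The disjoint cycles are (1, 6, 3, 7, 4, 2, 8, 5)(9), with lengths 8, 1 in non-increasing order.

[8, 1]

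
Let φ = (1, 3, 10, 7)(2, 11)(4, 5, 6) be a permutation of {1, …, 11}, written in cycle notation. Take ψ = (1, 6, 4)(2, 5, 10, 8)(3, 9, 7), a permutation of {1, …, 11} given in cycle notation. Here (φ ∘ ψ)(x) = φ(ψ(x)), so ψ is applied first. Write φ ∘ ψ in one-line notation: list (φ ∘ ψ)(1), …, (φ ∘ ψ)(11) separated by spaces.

Chase each element through ψ then φ: 1 → 6 → 4; 2 → 5 → 6; 3 → 9 → 9; 4 → 1 → 3; 5 → 10 → 7; 6 → 4 → 5; 7 → 3 → 10; 8 → 2 → 11; 9 → 7 → 1; 10 → 8 → 8; 11 → 11 → 2.
Collecting the images, φ ∘ ψ = [4 6 9 3 7 5 10 11 1 8 2].

4 6 9 3 7 5 10 11 1 8 2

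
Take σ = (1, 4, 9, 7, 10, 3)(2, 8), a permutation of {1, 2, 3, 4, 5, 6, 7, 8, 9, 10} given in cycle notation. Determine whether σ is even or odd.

The cycle lengths are 6, 2, 1, 1.
A cycle of length ℓ contributes ℓ−1 transpositions, so σ is a product of 5 + 1 = 6 transpositions — even.

even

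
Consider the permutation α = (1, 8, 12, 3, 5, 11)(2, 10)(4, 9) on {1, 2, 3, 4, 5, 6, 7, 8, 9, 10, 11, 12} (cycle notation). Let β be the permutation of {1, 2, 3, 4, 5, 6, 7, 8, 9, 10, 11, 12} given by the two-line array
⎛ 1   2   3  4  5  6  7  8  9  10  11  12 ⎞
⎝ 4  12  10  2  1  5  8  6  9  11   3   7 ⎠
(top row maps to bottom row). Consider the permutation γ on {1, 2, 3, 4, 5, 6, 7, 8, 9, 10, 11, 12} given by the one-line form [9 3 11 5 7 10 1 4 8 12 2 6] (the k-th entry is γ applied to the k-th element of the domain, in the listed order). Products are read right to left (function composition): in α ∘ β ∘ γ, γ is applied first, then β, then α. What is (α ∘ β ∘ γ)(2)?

Chase 2: γ(2) = 3; β(3) = 10; α(10) = 2. Hence (α ∘ β ∘ γ)(2) = 2.

2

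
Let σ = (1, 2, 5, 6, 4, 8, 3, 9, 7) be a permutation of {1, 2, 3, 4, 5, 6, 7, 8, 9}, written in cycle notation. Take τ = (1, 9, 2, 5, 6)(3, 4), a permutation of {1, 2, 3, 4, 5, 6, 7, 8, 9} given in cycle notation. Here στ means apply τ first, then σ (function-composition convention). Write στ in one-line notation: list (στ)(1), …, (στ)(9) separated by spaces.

7 6 8 9 4 2 1 3 5

Chase each element through τ then σ: 1 → 9 → 7; 2 → 5 → 6; 3 → 4 → 8; 4 → 3 → 9; 5 → 6 → 4; 6 → 1 → 2; 7 → 7 → 1; 8 → 8 → 3; 9 → 2 → 5.
Collecting the images, στ = [7 6 8 9 4 2 1 3 5].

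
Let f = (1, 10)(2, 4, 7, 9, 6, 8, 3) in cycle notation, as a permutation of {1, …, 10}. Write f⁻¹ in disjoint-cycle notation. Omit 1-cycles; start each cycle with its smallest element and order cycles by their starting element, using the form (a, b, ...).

(1, 10)(2, 3, 8, 6, 9, 7, 4)

Inverting a permutation written in cycle notation just reverses the order within every cycle.
Reversing each cycle of f and rotating so the smallest element leads gives (1, 10)(2, 3, 8, 6, 9, 7, 4).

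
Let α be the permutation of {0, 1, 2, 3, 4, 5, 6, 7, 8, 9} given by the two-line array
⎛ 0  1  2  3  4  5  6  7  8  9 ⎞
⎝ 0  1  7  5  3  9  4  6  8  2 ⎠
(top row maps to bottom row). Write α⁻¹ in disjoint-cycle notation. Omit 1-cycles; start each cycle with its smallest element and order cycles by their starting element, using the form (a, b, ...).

(2, 9, 5, 3, 4, 6, 7)

The cycle decomposition of α is (2, 7, 6, 4, 3, 5, 9).
The inverse reverses every cycle; in canonical form, α⁻¹ = (2, 9, 5, 3, 4, 6, 7).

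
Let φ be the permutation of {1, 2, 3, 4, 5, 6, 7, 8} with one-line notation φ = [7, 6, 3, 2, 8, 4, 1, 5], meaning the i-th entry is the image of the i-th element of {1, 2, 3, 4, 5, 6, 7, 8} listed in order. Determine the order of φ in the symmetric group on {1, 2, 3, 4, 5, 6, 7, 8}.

6

Decomposing into disjoint cycles gives cycle lengths 3, 2, 2, 1.
The order is lcm(3, 2, 2) = 6.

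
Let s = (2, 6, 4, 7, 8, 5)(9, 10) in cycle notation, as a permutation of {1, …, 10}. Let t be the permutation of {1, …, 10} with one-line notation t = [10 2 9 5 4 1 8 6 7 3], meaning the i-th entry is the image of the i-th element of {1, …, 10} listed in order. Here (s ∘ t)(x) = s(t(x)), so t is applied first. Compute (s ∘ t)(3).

10

First apply t: t(3) = 9, then s(9) = 10. Thus (s ∘ t)(3) = 10.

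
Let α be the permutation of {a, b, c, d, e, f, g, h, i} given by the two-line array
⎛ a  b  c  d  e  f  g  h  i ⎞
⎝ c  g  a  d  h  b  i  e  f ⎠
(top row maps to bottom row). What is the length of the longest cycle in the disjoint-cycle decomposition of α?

4

Decomposing into disjoint cycles gives (a c)(b g i f)(e h); the longest has length 4.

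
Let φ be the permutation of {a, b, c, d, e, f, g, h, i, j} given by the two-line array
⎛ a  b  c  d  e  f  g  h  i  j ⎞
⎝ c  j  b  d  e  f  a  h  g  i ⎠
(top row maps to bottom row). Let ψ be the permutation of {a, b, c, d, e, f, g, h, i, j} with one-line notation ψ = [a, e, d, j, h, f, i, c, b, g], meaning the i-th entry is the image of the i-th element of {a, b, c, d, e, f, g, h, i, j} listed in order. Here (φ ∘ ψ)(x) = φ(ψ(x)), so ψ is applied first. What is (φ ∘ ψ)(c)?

d

(φ ∘ ψ)(c) = φ(ψ(c)). ψ(c) = d, then φ(d) = d. So (φ ∘ ψ)(c) = d.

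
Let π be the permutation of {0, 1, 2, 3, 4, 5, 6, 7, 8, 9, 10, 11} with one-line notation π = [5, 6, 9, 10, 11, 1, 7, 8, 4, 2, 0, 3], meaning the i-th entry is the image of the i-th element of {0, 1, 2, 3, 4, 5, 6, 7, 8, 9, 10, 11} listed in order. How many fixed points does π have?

No element satisfies π(x) = x, so there are 0 fixed points.

0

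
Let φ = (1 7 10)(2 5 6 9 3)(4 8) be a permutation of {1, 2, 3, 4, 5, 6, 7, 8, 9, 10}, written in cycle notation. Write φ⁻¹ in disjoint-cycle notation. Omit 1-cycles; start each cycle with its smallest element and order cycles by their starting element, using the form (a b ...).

Inverting a permutation written in cycle notation just reverses the order within every cycle.
Reversing each cycle of φ and rotating so the smallest element leads gives (1 10 7)(2 3 9 6 5)(4 8).

(1 10 7)(2 3 9 6 5)(4 8)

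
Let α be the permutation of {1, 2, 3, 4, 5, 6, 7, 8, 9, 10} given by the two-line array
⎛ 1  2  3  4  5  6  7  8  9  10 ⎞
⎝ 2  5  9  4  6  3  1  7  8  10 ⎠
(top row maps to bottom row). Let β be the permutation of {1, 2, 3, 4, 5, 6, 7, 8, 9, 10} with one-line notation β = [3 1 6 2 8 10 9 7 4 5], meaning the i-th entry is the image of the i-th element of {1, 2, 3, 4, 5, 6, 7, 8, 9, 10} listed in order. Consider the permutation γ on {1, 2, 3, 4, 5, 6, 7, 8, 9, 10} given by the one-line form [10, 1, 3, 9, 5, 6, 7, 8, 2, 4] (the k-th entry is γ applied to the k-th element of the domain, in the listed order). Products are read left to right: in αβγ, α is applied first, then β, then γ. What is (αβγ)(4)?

(αβγ)(4) = γ(β(α(4))). α(4) = 4, then β(4) = 2, then γ(2) = 1, so the result is 1.

1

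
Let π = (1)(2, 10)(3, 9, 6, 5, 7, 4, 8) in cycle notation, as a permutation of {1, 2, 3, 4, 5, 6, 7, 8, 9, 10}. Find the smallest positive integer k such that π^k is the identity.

The cycle type of π is (7, 2, 1).
Since disjoint cycles commute, ord(π) = lcm(7, 2) = 14.

14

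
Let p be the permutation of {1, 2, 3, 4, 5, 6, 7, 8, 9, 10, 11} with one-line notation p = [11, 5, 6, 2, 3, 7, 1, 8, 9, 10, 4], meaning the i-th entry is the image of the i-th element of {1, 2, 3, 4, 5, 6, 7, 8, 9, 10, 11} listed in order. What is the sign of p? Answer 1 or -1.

In disjoint-cycle form the cycle lengths are 8, 1, 1, 1.
A cycle of length ℓ contributes ℓ−1 transpositions, so p is a product of 7 transpositions — odd.

-1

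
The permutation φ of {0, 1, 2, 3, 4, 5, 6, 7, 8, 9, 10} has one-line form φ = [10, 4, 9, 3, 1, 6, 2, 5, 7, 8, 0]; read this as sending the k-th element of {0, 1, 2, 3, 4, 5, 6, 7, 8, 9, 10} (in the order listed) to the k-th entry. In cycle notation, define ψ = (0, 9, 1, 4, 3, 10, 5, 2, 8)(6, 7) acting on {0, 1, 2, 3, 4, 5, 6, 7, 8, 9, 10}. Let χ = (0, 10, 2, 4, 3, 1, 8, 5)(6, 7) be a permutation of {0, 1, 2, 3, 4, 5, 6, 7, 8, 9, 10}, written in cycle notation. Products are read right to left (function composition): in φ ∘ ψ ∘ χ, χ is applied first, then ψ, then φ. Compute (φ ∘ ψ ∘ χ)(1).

10

Chase 1: χ(1) = 8; ψ(8) = 0; φ(0) = 10. Hence (φ ∘ ψ ∘ χ)(1) = 10.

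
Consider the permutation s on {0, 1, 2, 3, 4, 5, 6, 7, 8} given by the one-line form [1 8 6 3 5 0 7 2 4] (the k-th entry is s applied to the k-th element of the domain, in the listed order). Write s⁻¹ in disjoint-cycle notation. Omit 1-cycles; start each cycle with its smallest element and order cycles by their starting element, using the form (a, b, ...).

First write s in disjoint cycles: (0, 1, 8, 4, 5)(2, 6, 7).
The inverse reverses every cycle; in canonical form, s⁻¹ = (0, 5, 4, 8, 1)(2, 7, 6).

(0, 5, 4, 8, 1)(2, 7, 6)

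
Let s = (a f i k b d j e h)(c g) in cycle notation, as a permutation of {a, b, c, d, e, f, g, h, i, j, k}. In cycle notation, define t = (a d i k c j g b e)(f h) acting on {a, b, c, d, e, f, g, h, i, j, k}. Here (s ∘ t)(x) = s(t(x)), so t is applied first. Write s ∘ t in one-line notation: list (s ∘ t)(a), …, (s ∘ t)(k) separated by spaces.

Chase each element through t then s: a → d → j; b → e → h; c → j → e; d → i → k; e → a → f; f → h → a; g → b → d; h → f → i; i → k → b; j → g → c; k → c → g.
So s ∘ t in one-line form is j h e k f a d i b c g.

j h e k f a d i b c g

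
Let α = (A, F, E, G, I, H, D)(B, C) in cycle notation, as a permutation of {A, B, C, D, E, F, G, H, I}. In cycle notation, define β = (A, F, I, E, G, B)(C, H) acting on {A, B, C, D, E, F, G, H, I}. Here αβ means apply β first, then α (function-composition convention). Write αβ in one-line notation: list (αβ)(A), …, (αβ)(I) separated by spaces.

E F D A I H C B G

For each element, apply β then α: A → F → E; B → A → F; C → H → D; D → D → A; E → G → I; F → I → H; G → B → C; H → C → B; I → E → G.
Collecting the images, αβ = [E F D A I H C B G].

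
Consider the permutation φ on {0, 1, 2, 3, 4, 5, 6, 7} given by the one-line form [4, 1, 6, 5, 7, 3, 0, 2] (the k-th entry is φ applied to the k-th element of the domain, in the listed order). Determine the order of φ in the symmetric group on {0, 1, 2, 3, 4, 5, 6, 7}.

Writing φ as disjoint cycles, the cycle lengths are 5, 2, 1.
The order of φ is the least common multiple of its cycle lengths: lcm(5, 2) = 10.

10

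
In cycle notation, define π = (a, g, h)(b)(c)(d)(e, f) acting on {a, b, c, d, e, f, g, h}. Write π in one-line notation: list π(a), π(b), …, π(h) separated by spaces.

g b c d f e h a

Reading each image from the cycles: a→g, b→b, c→c, d→d, e→f, f→e, g→h, h→a.
Listing these in domain order gives g b c d f e h a.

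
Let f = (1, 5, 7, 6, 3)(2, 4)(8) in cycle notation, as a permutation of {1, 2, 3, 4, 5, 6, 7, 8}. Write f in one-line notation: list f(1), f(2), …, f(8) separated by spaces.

Reading each image from the cycles: 1→5, 2→4, 3→1, 4→2, 5→7, 6→3, 7→6, 8→8.
So the one-line form is 5 4 1 2 7 3 6 8.

5 4 1 2 7 3 6 8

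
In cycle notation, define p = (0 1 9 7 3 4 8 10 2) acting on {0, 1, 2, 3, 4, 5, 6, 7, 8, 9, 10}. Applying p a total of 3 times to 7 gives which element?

7 lies in the 9-cycle (0 1 9 7 3 4 8 10 2).
Stepping 3 places around the cycle: 7 → 3 → 4 → 8.

8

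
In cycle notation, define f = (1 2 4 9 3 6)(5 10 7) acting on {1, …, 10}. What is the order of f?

6

The cycle type of f is (6, 3, 1).
The order is lcm(6, 3) = 6.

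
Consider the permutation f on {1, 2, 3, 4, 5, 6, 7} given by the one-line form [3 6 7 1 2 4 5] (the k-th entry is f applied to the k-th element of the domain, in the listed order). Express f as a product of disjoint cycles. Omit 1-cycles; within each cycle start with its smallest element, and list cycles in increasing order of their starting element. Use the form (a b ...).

From 1: 1 → 3 → 7 → 5 → 2 → 6 → 4 → 1, closing the cycle (1 3 7 5 2 6 4).
Repeating from the next unused element and collecting all non-trivial cycles gives (1 3 7 5 2 6 4).

(1 3 7 5 2 6 4)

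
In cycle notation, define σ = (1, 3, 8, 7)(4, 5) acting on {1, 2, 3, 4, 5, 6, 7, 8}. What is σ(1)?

In the cycle (1, 3, 8, 7), 1 is followed by 3, so σ(1) = 3.

3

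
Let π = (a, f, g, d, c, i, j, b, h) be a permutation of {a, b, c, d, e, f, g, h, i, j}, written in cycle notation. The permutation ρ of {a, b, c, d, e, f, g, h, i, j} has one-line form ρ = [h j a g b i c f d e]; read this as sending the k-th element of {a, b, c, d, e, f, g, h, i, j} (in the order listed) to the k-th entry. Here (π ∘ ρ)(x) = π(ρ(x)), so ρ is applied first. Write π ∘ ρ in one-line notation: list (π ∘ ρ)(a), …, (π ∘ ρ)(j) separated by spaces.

a b f d h j i g c e

(π ∘ ρ)(x) = π(ρ(x)). Computing each image: π(ρ(a)) = π(h) = a, π(ρ(b)) = π(j) = b, π(ρ(c)) = π(a) = f, π(ρ(d)) = π(g) = d, π(ρ(e)) = π(b) = h, π(ρ(f)) = π(i) = j, π(ρ(g)) = π(c) = i, π(ρ(h)) = π(f) = g, π(ρ(i)) = π(d) = c, π(ρ(j)) = π(e) = e.
Hence π ∘ ρ = [a b f d h j i g c e].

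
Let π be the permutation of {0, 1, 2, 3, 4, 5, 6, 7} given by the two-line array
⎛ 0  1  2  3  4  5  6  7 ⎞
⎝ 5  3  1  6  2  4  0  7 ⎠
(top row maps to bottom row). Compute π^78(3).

Tracing 3 → 6 → … returns to 3 after 7 steps, so 3 lies in a 7-cycle (0, 5, 4, 2, 1, 3, 6).
Powers repeat with period 7 on this cycle, and 78 mod 7 = 1, so π^78(3) = π^1(3).
Stepping 1 place around the cycle: 3 → 6.

6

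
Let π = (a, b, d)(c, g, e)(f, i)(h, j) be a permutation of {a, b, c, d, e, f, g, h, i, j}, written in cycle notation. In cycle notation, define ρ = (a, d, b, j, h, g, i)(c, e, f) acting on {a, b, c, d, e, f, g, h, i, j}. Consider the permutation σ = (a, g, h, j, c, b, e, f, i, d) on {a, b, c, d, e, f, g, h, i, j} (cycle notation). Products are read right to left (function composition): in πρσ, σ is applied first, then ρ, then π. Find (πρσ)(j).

c

(πρσ)(j) = π(ρ(σ(j))). σ(j) = c, then ρ(c) = e, then π(e) = c, so the result is c.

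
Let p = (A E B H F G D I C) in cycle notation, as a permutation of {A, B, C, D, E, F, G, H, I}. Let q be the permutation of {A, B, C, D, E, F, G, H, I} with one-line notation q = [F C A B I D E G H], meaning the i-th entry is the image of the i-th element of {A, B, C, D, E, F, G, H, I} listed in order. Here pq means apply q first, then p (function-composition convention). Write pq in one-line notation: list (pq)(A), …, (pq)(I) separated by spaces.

For each element, apply q then p: A → F → G; B → C → A; C → A → E; D → B → H; E → I → C; F → D → I; G → E → B; H → G → D; I → H → F.
So pq in one-line form is G A E H C I B D F.

G A E H C I B D F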